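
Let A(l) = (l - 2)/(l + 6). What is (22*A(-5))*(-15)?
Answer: 2310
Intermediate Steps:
A(l) = (-2 + l)/(6 + l)
(22*A(-5))*(-15) = (22*((-2 - 5)/(6 - 5)))*(-15) = (22*(-7/1))*(-15) = (22*(1*(-7)))*(-15) = (22*(-7))*(-15) = -154*(-15) = 2310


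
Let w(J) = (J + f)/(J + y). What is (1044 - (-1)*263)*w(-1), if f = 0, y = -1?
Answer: 1307/2 ≈ 653.50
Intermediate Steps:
w(J) = J/(-1 + J) (w(J) = (J + 0)/(J - 1) = J/(-1 + J))
(1044 - (-1)*263)*w(-1) = (1044 - (-1)*263)*(-1/(-1 - 1)) = (1044 - 1*(-263))*(-1/(-2)) = (1044 + 263)*(-1*(-½)) = 1307*(½) = 1307/2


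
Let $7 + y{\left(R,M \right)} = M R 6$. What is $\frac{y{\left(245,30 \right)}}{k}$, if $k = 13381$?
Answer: $\frac{44093}{13381} \approx 3.2952$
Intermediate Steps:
$y{\left(R,M \right)} = -7 + 6 M R$ ($y{\left(R,M \right)} = -7 + M R 6 = -7 + 6 M R$)
$\frac{y{\left(245,30 \right)}}{k} = \frac{-7 + 6 \cdot 30 \cdot 245}{13381} = \left(-7 + 44100\right) \frac{1}{13381} = 44093 \cdot \frac{1}{13381} = \frac{44093}{13381}$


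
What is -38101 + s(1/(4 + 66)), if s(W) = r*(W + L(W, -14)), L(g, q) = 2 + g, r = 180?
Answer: -264151/7 ≈ -37736.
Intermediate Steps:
s(W) = 360 + 360*W (s(W) = 180*(W + (2 + W)) = 180*(2 + 2*W) = 360 + 360*W)
-38101 + s(1/(4 + 66)) = -38101 + (360 + 360/(4 + 66)) = -38101 + (360 + 360/70) = -38101 + (360 + 360*(1/70)) = -38101 + (360 + 36/7) = -38101 + 2556/7 = -264151/7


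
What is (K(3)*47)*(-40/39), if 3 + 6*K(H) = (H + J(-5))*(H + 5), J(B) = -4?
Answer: 10340/117 ≈ 88.376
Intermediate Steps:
K(H) = -½ + (-4 + H)*(5 + H)/6 (K(H) = -½ + ((H - 4)*(H + 5))/6 = -½ + ((-4 + H)*(5 + H))/6 = -½ + (-4 + H)*(5 + H)/6)
(K(3)*47)*(-40/39) = ((-23/6 + (⅙)*3 + (⅙)*3²)*47)*(-40/39) = ((-23/6 + ½ + (⅙)*9)*47)*(-40*1/39) = ((-23/6 + ½ + 3/2)*47)*(-40/39) = -11/6*47*(-40/39) = -517/6*(-40/39) = 10340/117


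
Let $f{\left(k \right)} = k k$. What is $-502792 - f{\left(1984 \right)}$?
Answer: $-4439048$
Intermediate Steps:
$f{\left(k \right)} = k^{2}$
$-502792 - f{\left(1984 \right)} = -502792 - 1984^{2} = -502792 - 3936256 = -4439048$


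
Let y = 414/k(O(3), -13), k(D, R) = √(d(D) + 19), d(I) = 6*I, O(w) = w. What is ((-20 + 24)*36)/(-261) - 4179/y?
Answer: -16/29 - 1393*√37/138 ≈ -61.952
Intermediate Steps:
k(D, R) = √(19 + 6*D) (k(D, R) = √(6*D + 19) = √(19 + 6*D))
y = 414*√37/37 (y = 414/(√(19 + 6*3)) = 414/(√(19 + 18)) = 414/(√37) = 414*(√37/37) = 414*√37/37 ≈ 68.061)
((-20 + 24)*36)/(-261) - 4179/y = ((-20 + 24)*36)/(-261) - 4179*√37/414 = (4*36)*(-1/261) - 1393*√37/138 = 144*(-1/261) - 1393*√37/138 = -16/29 - 1393*√37/138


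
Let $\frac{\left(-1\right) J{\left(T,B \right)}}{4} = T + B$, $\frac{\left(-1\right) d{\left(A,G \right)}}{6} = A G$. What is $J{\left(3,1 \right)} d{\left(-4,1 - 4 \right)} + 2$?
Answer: $1154$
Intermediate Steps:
$d{\left(A,G \right)} = - 6 A G$
$J{\left(T,B \right)} = - 4 B - 4 T$ ($J{\left(T,B \right)} = - 4 \left(T + B\right) = - 4 \left(B + T\right) = - 4 B - 4 T$)
$J{\left(3,1 \right)} d{\left(-4,1 - 4 \right)} + 2 = \left(\left(-4\right) 1 - 12\right) \left(\left(-6\right) \left(-4\right) \left(1 - 4\right)\right) + 2 = \left(-4 - 12\right) \left(\left(-6\right) \left(-4\right) \left(1 - 4\right)\right) + 2 = - 16 \left(\left(-6\right) \left(-4\right) \left(-3\right)\right) + 2 = \left(-16\right) \left(-72\right) + 2 = 1152 + 2 = 1154$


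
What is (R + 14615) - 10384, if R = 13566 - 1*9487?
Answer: 8310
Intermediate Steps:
R = 4079 (R = 13566 - 9487 = 4079)
(R + 14615) - 10384 = (4079 + 14615) - 10384 = 18694 - 10384 = 8310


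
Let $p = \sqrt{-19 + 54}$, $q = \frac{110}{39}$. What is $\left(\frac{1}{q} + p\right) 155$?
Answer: $\frac{1209}{22} + 155 \sqrt{35} \approx 971.95$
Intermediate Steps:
$q = \frac{110}{39}$ ($q = 110 \cdot \frac{1}{39} = \frac{110}{39} \approx 2.8205$)
$p = \sqrt{35} \approx 5.9161$
$\left(\frac{1}{q} + p\right) 155 = \left(\frac{1}{\frac{110}{39}} + \sqrt{35}\right) 155 = \left(\frac{39}{110} + \sqrt{35}\right) 155 = \frac{1209}{22} + 155 \sqrt{35}$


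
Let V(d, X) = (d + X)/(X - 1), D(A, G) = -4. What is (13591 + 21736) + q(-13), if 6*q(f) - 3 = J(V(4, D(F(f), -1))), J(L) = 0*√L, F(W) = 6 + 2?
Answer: 70655/2 ≈ 35328.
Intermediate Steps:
F(W) = 8
V(d, X) = (X + d)/(-1 + X)
J(L) = 0
q(f) = ½ (q(f) = ½ + (⅙)*0 = ½ + 0 = ½)
(13591 + 21736) + q(-13) = (13591 + 21736) + ½ = 35327 + ½ = 70655/2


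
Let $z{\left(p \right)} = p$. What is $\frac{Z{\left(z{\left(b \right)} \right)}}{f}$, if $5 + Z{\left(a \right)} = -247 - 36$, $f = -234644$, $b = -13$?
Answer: $\frac{72}{58661} \approx 0.0012274$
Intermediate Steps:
$Z{\left(a \right)} = -288$ ($Z{\left(a \right)} = -5 - 283 = -288$)
$\frac{Z{\left(z{\left(b \right)} \right)}}{f} = - \frac{288}{-234644} = \left(-288\right) \left(- \frac{1}{234644}\right) = \frac{72}{58661}$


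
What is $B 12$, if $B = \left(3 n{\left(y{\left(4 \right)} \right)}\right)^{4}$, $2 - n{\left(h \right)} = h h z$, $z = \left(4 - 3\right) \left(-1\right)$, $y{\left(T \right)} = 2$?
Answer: $1259712$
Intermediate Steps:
$z = -1$ ($z = 1 \left(-1\right) = -1$)
$n{\left(h \right)} = 2 + h^{2}$ ($n{\left(h \right)} = 2 - h h \left(-1\right) = 2 - h^{2} \left(-1\right) = 2 - - h^{2} = 2 + h^{2}$)
$B = 104976$ ($B = \left(3 \left(2 + 2^{2}\right)\right)^{4} = \left(3 \left(2 + 4\right)\right)^{4} = \left(3 \cdot 6\right)^{4} = 18^{4} = 104976$)
$B 12 = 104976 \cdot 12 = 1259712$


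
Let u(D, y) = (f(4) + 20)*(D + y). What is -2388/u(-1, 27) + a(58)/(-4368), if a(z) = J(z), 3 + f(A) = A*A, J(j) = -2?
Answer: -66853/24024 ≈ -2.7828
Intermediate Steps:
f(A) = -3 + A**2 (f(A) = -3 + A*A = -3 + A**2)
a(z) = -2
u(D, y) = 33*D + 33*y (u(D, y) = ((-3 + 4**2) + 20)*(D + y) = ((-3 + 16) + 20)*(D + y) = (13 + 20)*(D + y) = 33*(D + y) = 33*D + 33*y)
-2388/u(-1, 27) + a(58)/(-4368) = -2388/(33*(-1) + 33*27) - 2/(-4368) = -2388/(-33 + 891) - 2*(-1/4368) = -2388/858 + 1/2184 = -2388*1/858 + 1/2184 = -398/143 + 1/2184 = -66853/24024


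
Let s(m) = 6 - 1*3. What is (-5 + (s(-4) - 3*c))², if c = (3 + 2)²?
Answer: 5929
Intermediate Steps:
s(m) = 3 (s(m) = 6 - 3 = 3)
c = 25 (c = 5² = 25)
(-5 + (s(-4) - 3*c))² = (-5 + (3 - 3*25))² = (-5 + (3 - 75))² = (-5 - 72)² = (-77)² = 5929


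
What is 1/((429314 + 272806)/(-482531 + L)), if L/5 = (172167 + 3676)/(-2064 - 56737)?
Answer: -14187092273/20642679060 ≈ -0.68727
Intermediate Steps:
L = -879215/58801 (L = 5*((172167 + 3676)/(-2064 - 56737)) = 5*(175843/(-58801)) = 5*(175843*(-1/58801)) = 5*(-175843/58801) = -879215/58801 ≈ -14.952)
1/((429314 + 272806)/(-482531 + L)) = 1/((429314 + 272806)/(-482531 - 879215/58801)) = 1/(702120/(-28374184546/58801)) = 1/(702120*(-58801/28374184546)) = 1/(-20642679060/14187092273) = -14187092273/20642679060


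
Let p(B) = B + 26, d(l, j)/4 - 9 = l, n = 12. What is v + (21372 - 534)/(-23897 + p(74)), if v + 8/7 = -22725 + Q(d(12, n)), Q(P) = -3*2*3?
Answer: -3788842439/166579 ≈ -22745.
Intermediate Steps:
d(l, j) = 36 + 4*l
p(B) = 26 + B
Q(P) = -18 (Q(P) = -6*3 = -18)
v = -159209/7 (v = -8/7 + (-22725 - 18) = -8/7 - 22743 = -159209/7 ≈ -22744.)
v + (21372 - 534)/(-23897 + p(74)) = -159209/7 + (21372 - 534)/(-23897 + (26 + 74)) = -159209/7 + 20838/(-23897 + 100) = -159209/7 + 20838/(-23797) = -159209/7 + 20838*(-1/23797) = -159209/7 - 20838/23797 = -3788842439/166579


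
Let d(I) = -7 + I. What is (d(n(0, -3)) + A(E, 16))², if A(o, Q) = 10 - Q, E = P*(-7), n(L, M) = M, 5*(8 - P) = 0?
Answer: 256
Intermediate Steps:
P = 8 (P = 8 - ⅕*0 = 8 + 0 = 8)
E = -56 (E = 8*(-7) = -56)
(d(n(0, -3)) + A(E, 16))² = ((-7 - 3) + (10 - 1*16))² = (-10 + (10 - 16))² = (-10 - 6)² = (-16)² = 256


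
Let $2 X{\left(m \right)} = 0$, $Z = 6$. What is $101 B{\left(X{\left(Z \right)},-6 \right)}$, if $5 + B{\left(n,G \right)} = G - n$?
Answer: $-1111$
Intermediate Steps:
$X{\left(m \right)} = 0$ ($X{\left(m \right)} = \frac{1}{2} \cdot 0 = 0$)
$B{\left(n,G \right)} = -5 + G - n$ ($B{\left(n,G \right)} = -5 + \left(G - n\right) = -5 + G - n$)
$101 B{\left(X{\left(Z \right)},-6 \right)} = 101 \left(-5 - 6 - 0\right) = 101 \left(-5 - 6 + 0\right) = 101 \left(-11\right) = -1111$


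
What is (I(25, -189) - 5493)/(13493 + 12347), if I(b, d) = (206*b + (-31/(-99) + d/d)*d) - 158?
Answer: -8241/284240 ≈ -0.028993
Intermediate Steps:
I(b, d) = -158 + 206*b + 130*d/99 (I(b, d) = (206*b + (-31*(-1/99) + 1)*d) - 158 = (206*b + (31/99 + 1)*d) - 158 = (206*b + 130*d/99) - 158 = -158 + 206*b + 130*d/99)
(I(25, -189) - 5493)/(13493 + 12347) = ((-158 + 206*25 + (130/99)*(-189)) - 5493)/(13493 + 12347) = ((-158 + 5150 - 2730/11) - 5493)/25840 = (52182/11 - 5493)*(1/25840) = -8241/11*1/25840 = -8241/284240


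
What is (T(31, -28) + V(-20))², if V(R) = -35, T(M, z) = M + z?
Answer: 1024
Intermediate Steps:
(T(31, -28) + V(-20))² = ((31 - 28) - 35)² = (3 - 35)² = (-32)² = 1024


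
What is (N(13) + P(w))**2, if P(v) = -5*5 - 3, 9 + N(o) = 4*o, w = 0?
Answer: 225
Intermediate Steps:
N(o) = -9 + 4*o
P(v) = -28 (P(v) = -25 - 3 = -28)
(N(13) + P(w))**2 = ((-9 + 4*13) - 28)**2 = ((-9 + 52) - 28)**2 = (43 - 28)**2 = 15**2 = 225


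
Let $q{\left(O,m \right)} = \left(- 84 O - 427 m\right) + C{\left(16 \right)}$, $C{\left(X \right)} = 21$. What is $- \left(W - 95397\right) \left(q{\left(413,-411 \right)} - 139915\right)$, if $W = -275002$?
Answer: $337433489$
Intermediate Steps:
$q{\left(O,m \right)} = 21 - 427 m - 84 O$ ($q{\left(O,m \right)} = \left(- 84 O - 427 m\right) + 21 = \left(- 427 m - 84 O\right) + 21 = 21 - 427 m - 84 O$)
$- \left(W - 95397\right) \left(q{\left(413,-411 \right)} - 139915\right) = - \left(-275002 - 95397\right) \left(\left(21 - -175497 - 34692\right) - 139915\right) = - \left(-370399\right) \left(\left(21 + 175497 - 34692\right) - 139915\right) = - \left(-370399\right) \left(140826 - 139915\right) = - \left(-370399\right) 911 = \left(-1\right) \left(-337433489\right) = 337433489$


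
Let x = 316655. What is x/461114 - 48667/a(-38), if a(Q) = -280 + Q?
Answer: 5635432832/36658563 ≈ 153.73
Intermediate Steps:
x/461114 - 48667/a(-38) = 316655/461114 - 48667/(-280 - 38) = 316655*(1/461114) - 48667/(-318) = 316655/461114 - 48667*(-1/318) = 316655/461114 + 48667/318 = 5635432832/36658563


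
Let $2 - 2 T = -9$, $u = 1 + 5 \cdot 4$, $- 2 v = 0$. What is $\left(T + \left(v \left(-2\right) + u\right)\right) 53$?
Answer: $\frac{2809}{2} \approx 1404.5$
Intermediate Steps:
$v = 0$ ($v = \left(- \frac{1}{2}\right) 0 = 0$)
$u = 21$ ($u = 1 + 20 = 21$)
$T = \frac{11}{2}$ ($T = 1 - - \frac{9}{2} = 1 + \frac{9}{2} = \frac{11}{2} \approx 5.5$)
$\left(T + \left(v \left(-2\right) + u\right)\right) 53 = \left(\frac{11}{2} + \left(0 \left(-2\right) + 21\right)\right) 53 = \left(\frac{11}{2} + \left(0 + 21\right)\right) 53 = \left(\frac{11}{2} + 21\right) 53 = \frac{53}{2} \cdot 53 = \frac{2809}{2}$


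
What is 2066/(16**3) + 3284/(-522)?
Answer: -3093203/534528 ≈ -5.7868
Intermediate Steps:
2066/(16**3) + 3284/(-522) = 2066/4096 + 3284*(-1/522) = 2066*(1/4096) - 1642/261 = 1033/2048 - 1642/261 = -3093203/534528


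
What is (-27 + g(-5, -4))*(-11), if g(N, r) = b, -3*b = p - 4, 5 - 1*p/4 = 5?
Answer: 847/3 ≈ 282.33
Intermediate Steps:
p = 0 (p = 20 - 4*5 = 20 - 20 = 0)
b = 4/3 (b = -(0 - 4)/3 = -⅓*(-4) = 4/3 ≈ 1.3333)
g(N, r) = 4/3
(-27 + g(-5, -4))*(-11) = (-27 + 4/3)*(-11) = -77/3*(-11) = 847/3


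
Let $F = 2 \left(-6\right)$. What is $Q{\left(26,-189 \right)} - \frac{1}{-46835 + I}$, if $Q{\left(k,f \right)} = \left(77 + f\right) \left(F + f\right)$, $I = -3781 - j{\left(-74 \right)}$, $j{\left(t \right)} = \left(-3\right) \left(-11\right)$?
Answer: $\frac{1140210289}{50649} \approx 22512.0$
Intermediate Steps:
$j{\left(t \right)} = 33$
$F = -12$
$I = -3814$ ($I = -3781 - 33 = -3814$)
$Q{\left(k,f \right)} = \left(-12 + f\right) \left(77 + f\right)$ ($Q{\left(k,f \right)} = \left(77 + f\right) \left(-12 + f\right) = \left(-12 + f\right) \left(77 + f\right)$)
$Q{\left(26,-189 \right)} - \frac{1}{-46835 + I} = \left(-924 + \left(-189\right)^{2} + 65 \left(-189\right)\right) - \frac{1}{-46835 - 3814} = \left(-924 + 35721 - 12285\right) - \frac{1}{-50649} = 22512 - - \frac{1}{50649} = 22512 + \frac{1}{50649} = \frac{1140210289}{50649}$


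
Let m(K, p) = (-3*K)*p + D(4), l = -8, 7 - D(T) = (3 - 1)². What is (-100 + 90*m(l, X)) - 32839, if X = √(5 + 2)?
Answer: -32669 + 2160*√7 ≈ -26954.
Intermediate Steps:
X = √7 ≈ 2.6458
D(T) = 3 (D(T) = 7 - (3 - 1)² = 7 - 1*2² = 7 - 1*4 = 7 - 4 = 3)
m(K, p) = 3 - 3*K*p (m(K, p) = (-3*K)*p + 3 = -3*K*p + 3 = 3 - 3*K*p)
(-100 + 90*m(l, X)) - 32839 = (-100 + 90*(3 - 3*(-8)*√7)) - 32839 = (-100 + 90*(3 + 24*√7)) - 32839 = (-100 + (270 + 2160*√7)) - 32839 = (170 + 2160*√7) - 32839 = -32669 + 2160*√7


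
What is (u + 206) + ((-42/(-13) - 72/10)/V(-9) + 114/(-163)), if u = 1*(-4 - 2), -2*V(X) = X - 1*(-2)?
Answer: 14697022/74165 ≈ 198.17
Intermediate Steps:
V(X) = -1 - X/2 (V(X) = -(X - 1*(-2))/2 = -(X + 2)/2 = -(2 + X)/2 = -1 - X/2)
u = -6 (u = 1*(-6) = -6)
(u + 206) + ((-42/(-13) - 72/10)/V(-9) + 114/(-163)) = (-6 + 206) + ((-42/(-13) - 72/10)/(-1 - ½*(-9)) + 114/(-163)) = 200 + ((-42*(-1/13) - 72*⅒)/(-1 + 9/2) + 114*(-1/163)) = 200 + ((42/13 - 36/5)/(7/2) - 114/163) = 200 + (-258/65*2/7 - 114/163) = 200 + (-516/455 - 114/163) = 200 - 135978/74165 = 14697022/74165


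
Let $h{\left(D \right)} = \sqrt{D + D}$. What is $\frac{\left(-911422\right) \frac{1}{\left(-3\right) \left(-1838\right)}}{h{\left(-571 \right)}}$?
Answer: $\frac{455711 i \sqrt{1142}}{3148494} \approx 4.8913 i$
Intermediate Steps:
$h{\left(D \right)} = \sqrt{2} \sqrt{D}$ ($h{\left(D \right)} = \sqrt{2 D} = \sqrt{2} \sqrt{D}$)
$\frac{\left(-911422\right) \frac{1}{\left(-3\right) \left(-1838\right)}}{h{\left(-571 \right)}} = \frac{\left(-911422\right) \frac{1}{\left(-3\right) \left(-1838\right)}}{\sqrt{2} \sqrt{-571}} = \frac{\left(-911422\right) \frac{1}{5514}}{\sqrt{2} i \sqrt{571}} = \frac{\left(-911422\right) \frac{1}{5514}}{i \sqrt{1142}} = - \frac{455711 \left(- \frac{i \sqrt{1142}}{1142}\right)}{2757} = \frac{455711 i \sqrt{1142}}{3148494}$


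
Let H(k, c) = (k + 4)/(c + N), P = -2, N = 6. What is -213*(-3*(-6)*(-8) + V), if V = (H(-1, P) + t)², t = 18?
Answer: -707373/16 ≈ -44211.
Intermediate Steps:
H(k, c) = (4 + k)/(6 + c) (H(k, c) = (k + 4)/(c + 6) = (4 + k)/(6 + c))
V = 5625/16 (V = ((4 - 1)/(6 - 2) + 18)² = (3/4 + 18)² = ((¼)*3 + 18)² = (¾ + 18)² = (75/4)² = 5625/16 ≈ 351.56)
-213*(-3*(-6)*(-8) + V) = -213*(-3*(-6)*(-8) + 5625/16) = -213*(18*(-8) + 5625/16) = -213*(-144 + 5625/16) = -213*3321/16 = -707373/16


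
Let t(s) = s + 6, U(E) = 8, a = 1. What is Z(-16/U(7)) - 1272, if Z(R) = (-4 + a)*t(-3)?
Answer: -1281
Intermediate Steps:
t(s) = 6 + s
Z(R) = -9 (Z(R) = (-4 + 1)*(6 - 3) = -3*3 = -9)
Z(-16/U(7)) - 1272 = -9 - 1272 = -1281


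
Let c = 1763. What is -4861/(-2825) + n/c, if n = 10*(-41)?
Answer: 180773/121475 ≈ 1.4881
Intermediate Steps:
n = -410
-4861/(-2825) + n/c = -4861/(-2825) - 410/1763 = -4861*(-1/2825) - 410*1/1763 = 4861/2825 - 10/43 = 180773/121475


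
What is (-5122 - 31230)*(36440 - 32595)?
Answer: -139773440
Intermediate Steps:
(-5122 - 31230)*(36440 - 32595) = -36352*3845 = -139773440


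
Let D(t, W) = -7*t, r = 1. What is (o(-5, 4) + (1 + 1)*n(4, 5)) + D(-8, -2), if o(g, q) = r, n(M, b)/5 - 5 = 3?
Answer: 137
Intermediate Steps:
n(M, b) = 40 (n(M, b) = 25 + 5*3 = 25 + 15 = 40)
o(g, q) = 1
(o(-5, 4) + (1 + 1)*n(4, 5)) + D(-8, -2) = (1 + (1 + 1)*40) - 7*(-8) = (1 + 2*40) + 56 = (1 + 80) + 56 = 81 + 56 = 137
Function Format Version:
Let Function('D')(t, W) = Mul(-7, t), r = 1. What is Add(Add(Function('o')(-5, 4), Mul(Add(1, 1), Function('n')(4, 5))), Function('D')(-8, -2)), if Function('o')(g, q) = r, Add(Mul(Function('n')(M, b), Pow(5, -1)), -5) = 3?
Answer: 137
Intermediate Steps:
Function('n')(M, b) = 40 (Function('n')(M, b) = Add(25, Mul(5, 3)) = Add(25, 15) = 40)
Function('o')(g, q) = 1
Add(Add(Function('o')(-5, 4), Mul(Add(1, 1), Function('n')(4, 5))), Function('D')(-8, -2)) = Add(Add(1, Mul(Add(1, 1), 40)), Mul(-7, -8)) = Add(Add(1, Mul(2, 40)), 56) = Add(Add(1, 80), 56) = Add(81, 56) = 137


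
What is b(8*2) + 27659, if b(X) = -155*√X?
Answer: 27039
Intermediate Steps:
b(8*2) + 27659 = -155*√(8*2) + 27659 = -155*√16 + 27659 = -155*4 + 27659 = -620 + 27659 = 27039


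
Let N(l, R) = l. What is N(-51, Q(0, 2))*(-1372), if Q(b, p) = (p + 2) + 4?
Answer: 69972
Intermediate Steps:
Q(b, p) = 6 + p (Q(b, p) = (2 + p) + 4 = 6 + p)
N(-51, Q(0, 2))*(-1372) = -51*(-1372) = 69972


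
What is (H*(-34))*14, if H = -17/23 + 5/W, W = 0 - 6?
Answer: 51646/69 ≈ 748.49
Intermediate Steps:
W = -6
H = -217/138 (H = -17/23 + 5/(-6) = -17*1/23 + 5*(-⅙) = -17/23 - ⅚ = -217/138 ≈ -1.5725)
(H*(-34))*14 = -217/138*(-34)*14 = (3689/69)*14 = 51646/69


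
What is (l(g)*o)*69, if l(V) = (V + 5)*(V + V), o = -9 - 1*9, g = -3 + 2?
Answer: 9936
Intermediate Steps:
g = -1
o = -18 (o = -9 - 9 = -18)
l(V) = 2*V*(5 + V) (l(V) = (5 + V)*(2*V) = 2*V*(5 + V))
(l(g)*o)*69 = ((2*(-1)*(5 - 1))*(-18))*69 = ((2*(-1)*4)*(-18))*69 = -8*(-18)*69 = 144*69 = 9936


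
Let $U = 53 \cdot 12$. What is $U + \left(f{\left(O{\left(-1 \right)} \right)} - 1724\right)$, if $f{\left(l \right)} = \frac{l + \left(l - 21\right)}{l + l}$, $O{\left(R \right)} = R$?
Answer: $- \frac{2153}{2} \approx -1076.5$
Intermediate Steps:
$f{\left(l \right)} = \frac{-21 + 2 l}{2 l}$ ($f{\left(l \right)} = \frac{l + \left(l - 21\right)}{2 l} = \left(l + \left(-21 + l\right)\right) \frac{1}{2 l} = \left(-21 + 2 l\right) \frac{1}{2 l} = \frac{-21 + 2 l}{2 l}$)
$U = 636$
$U + \left(f{\left(O{\left(-1 \right)} \right)} - 1724\right) = 636 - \left(1724 - \frac{- \frac{21}{2} - 1}{-1}\right) = 636 - \frac{3425}{2} = - \frac{2153}{2}$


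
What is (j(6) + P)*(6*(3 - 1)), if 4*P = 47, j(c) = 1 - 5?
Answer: 93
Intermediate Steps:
j(c) = -4
P = 47/4 (P = (1/4)*47 = 47/4 ≈ 11.750)
(j(6) + P)*(6*(3 - 1)) = (-4 + 47/4)*(6*(3 - 1)) = 31*(6*2)/4 = (31/4)*12 = 93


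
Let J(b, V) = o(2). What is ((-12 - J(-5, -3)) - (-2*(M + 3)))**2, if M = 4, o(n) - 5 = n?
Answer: 25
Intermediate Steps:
o(n) = 5 + n
J(b, V) = 7 (J(b, V) = 5 + 2 = 7)
((-12 - J(-5, -3)) - (-2*(M + 3)))**2 = ((-12 - 1*7) - (-2*(4 + 3)))**2 = ((-12 - 7) - (-2*7))**2 = (-19 - (-14))**2 = (-19 - 1*(-14))**2 = (-19 + 14)**2 = (-5)**2 = 25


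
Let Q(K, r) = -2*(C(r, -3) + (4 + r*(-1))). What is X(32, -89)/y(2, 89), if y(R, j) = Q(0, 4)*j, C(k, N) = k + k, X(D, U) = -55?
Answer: 55/1424 ≈ 0.038624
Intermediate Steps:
C(k, N) = 2*k
Q(K, r) = -8 - 2*r (Q(K, r) = -2*(2*r + (4 + r*(-1))) = -2*(2*r + (4 - r)) = -2*(4 + r) = -8 - 2*r)
y(R, j) = -16*j (y(R, j) = (-8 - 2*4)*j = (-8 - 8)*j = -16*j)
X(32, -89)/y(2, 89) = -55/((-16*89)) = -55/(-1424) = -55*(-1/1424) = 55/1424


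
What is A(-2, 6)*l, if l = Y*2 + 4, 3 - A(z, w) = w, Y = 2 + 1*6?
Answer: -60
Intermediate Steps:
Y = 8 (Y = 2 + 6 = 8)
A(z, w) = 3 - w
l = 20 (l = 8*2 + 4 = 16 + 4 = 20)
A(-2, 6)*l = (3 - 1*6)*20 = (3 - 6)*20 = -3*20 = -60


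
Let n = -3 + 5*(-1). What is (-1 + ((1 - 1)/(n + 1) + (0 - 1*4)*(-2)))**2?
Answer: 49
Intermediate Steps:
n = -8 (n = -3 - 5 = -8)
(-1 + ((1 - 1)/(n + 1) + (0 - 1*4)*(-2)))**2 = (-1 + ((1 - 1)/(-8 + 1) + (0 - 1*4)*(-2)))**2 = (-1 + (0/(-7) + (0 - 4)*(-2)))**2 = (-1 + (0*(-1/7) - 4*(-2)))**2 = (-1 + (0 + 8))**2 = (-1 + 8)**2 = 7**2 = 49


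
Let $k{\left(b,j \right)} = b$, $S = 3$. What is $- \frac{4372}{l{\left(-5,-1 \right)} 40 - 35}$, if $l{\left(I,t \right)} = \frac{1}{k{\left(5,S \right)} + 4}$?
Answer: $\frac{39348}{275} \approx 143.08$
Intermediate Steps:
$l{\left(I,t \right)} = \frac{1}{9}$ ($l{\left(I,t \right)} = \frac{1}{5 + 4} = \frac{1}{9}$)
$- \frac{4372}{l{\left(-5,-1 \right)} 40 - 35} = - \frac{4372}{\frac{1}{9} \cdot 40 - 35} = - \frac{4372}{\frac{40}{9} - 35} = - \frac{4372}{- \frac{275}{9}} = \left(-4372\right) \left(- \frac{9}{275}\right) = \frac{39348}{275}$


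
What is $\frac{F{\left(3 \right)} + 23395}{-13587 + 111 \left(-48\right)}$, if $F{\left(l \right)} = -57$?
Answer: $- \frac{23338}{18915} \approx -1.2338$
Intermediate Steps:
$\frac{F{\left(3 \right)} + 23395}{-13587 + 111 \left(-48\right)} = \frac{-57 + 23395}{-13587 + 111 \left(-48\right)} = \frac{23338}{-13587 - 5328} = \frac{23338}{-18915} = 23338 \left(- \frac{1}{18915}\right) = - \frac{23338}{18915}$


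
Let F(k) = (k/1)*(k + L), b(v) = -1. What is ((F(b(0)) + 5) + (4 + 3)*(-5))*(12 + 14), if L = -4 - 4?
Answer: -546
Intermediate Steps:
L = -8
F(k) = k*(-8 + k) (F(k) = (k/1)*(k - 8) = (k*1)*(-8 + k) = k*(-8 + k))
((F(b(0)) + 5) + (4 + 3)*(-5))*(12 + 14) = ((-(-8 - 1) + 5) + (4 + 3)*(-5))*(12 + 14) = ((-1*(-9) + 5) + 7*(-5))*26 = ((9 + 5) - 35)*26 = (14 - 35)*26 = -21*26 = -546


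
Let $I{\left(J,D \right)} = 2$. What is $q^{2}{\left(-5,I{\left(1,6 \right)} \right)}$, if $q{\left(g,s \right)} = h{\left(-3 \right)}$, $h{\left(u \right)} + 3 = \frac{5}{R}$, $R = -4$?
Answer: $\frac{289}{16} \approx 18.063$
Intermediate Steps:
$h{\left(u \right)} = - \frac{17}{4}$ ($h{\left(u \right)} = -3 + \frac{5}{-4} = -3 + 5 \left(- \frac{1}{4}\right) = -3 - \frac{5}{4} = - \frac{17}{4}$)
$q{\left(g,s \right)} = - \frac{17}{4}$
$q^{2}{\left(-5,I{\left(1,6 \right)} \right)} = \left(- \frac{17}{4}\right)^{2} = \frac{289}{16}$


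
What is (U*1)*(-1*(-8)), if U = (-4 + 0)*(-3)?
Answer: 96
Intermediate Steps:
U = 12 (U = -4*(-3) = 12)
(U*1)*(-1*(-8)) = (12*1)*(-1*(-8)) = 12*8 = 96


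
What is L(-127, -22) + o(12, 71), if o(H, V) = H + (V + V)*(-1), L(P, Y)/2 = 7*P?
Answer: -1908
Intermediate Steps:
L(P, Y) = 14*P (L(P, Y) = 2*(7*P) = 14*P)
o(H, V) = H - 2*V (o(H, V) = H + (2*V)*(-1) = H - 2*V)
L(-127, -22) + o(12, 71) = 14*(-127) + (12 - 2*71) = -1778 + (12 - 142) = -1778 - 130 = -1908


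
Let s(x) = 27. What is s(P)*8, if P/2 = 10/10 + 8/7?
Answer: 216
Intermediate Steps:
P = 30/7 (P = 2*(10/10 + 8/7) = 2*(10*(⅒) + 8*(⅐)) = 2*(1 + 8/7) = 2*(15/7) = 30/7 ≈ 4.2857)
s(P)*8 = 27*8 = 216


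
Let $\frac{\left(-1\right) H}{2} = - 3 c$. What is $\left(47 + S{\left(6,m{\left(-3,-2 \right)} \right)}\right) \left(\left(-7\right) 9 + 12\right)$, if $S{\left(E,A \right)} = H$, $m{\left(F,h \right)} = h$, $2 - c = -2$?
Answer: $-3621$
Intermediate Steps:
$c = 4$ ($c = 2 - -2 = 2 + 2 = 4$)
$H = 24$ ($H = - 2 \left(\left(-3\right) 4\right) = \left(-2\right) \left(-12\right) = 24$)
$S{\left(E,A \right)} = 24$
$\left(47 + S{\left(6,m{\left(-3,-2 \right)} \right)}\right) \left(\left(-7\right) 9 + 12\right) = \left(47 + 24\right) \left(\left(-7\right) 9 + 12\right) = 71 \left(-63 + 12\right) = 71 \left(-51\right) = -3621$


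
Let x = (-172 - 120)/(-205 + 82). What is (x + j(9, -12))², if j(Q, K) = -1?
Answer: 28561/15129 ≈ 1.8878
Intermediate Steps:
x = 292/123 (x = -292/(-123) = -292*(-1/123) = 292/123 ≈ 2.3740)
(x + j(9, -12))² = (292/123 - 1)² = (169/123)² = 28561/15129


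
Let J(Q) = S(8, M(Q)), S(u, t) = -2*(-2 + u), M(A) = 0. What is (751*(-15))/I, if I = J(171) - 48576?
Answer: 3755/16196 ≈ 0.23185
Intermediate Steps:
S(u, t) = 4 - 2*u
J(Q) = -12 (J(Q) = 4 - 2*8 = 4 - 16 = -12)
I = -48588 (I = -12 - 48576 = -48588)
(751*(-15))/I = (751*(-15))/(-48588) = -11265*(-1/48588) = 3755/16196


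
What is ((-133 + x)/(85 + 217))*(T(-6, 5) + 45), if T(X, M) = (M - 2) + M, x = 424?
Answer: 15423/302 ≈ 51.070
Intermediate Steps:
T(X, M) = -2 + 2*M (T(X, M) = (-2 + M) + M = -2 + 2*M)
((-133 + x)/(85 + 217))*(T(-6, 5) + 45) = ((-133 + 424)/(85 + 217))*((-2 + 2*5) + 45) = (291/302)*((-2 + 10) + 45) = (291*(1/302))*(8 + 45) = (291/302)*53 = 15423/302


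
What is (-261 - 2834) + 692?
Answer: -2403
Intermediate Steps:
(-261 - 2834) + 692 = -3095 + 692 = -2403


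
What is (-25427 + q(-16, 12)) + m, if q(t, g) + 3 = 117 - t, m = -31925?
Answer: -57222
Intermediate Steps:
q(t, g) = 114 - t (q(t, g) = -3 + (117 - t) = 114 - t)
(-25427 + q(-16, 12)) + m = (-25427 + (114 - 1*(-16))) - 31925 = (-25427 + (114 + 16)) - 31925 = (-25427 + 130) - 31925 = -25297 - 31925 = -57222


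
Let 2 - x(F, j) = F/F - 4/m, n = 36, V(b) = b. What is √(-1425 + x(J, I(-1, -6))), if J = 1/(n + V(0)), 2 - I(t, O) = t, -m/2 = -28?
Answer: 3*I*√31010/14 ≈ 37.735*I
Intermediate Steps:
m = 56 (m = -2*(-28) = 56)
I(t, O) = 2 - t
J = 1/36 (J = 1/(36 + 0) = 1/36 ≈ 0.027778)
x(F, j) = 15/14 (x(F, j) = 2 - (F/F - 4/56) = 2 - (1 - 4*1/56) = 2 - (1 - 1/14) = 2 - 1*13/14 = 2 - 13/14 = 15/14)
√(-1425 + x(J, I(-1, -6))) = √(-1425 + 15/14) = √(-19935/14) = 3*I*√31010/14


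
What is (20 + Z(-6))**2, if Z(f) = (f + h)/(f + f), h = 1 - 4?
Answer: 6889/16 ≈ 430.56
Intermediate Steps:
h = -3
Z(f) = (-3 + f)/(2*f) (Z(f) = (f - 3)/(f + f) = (-3 + f)/((2*f)) = (-3 + f)*(1/(2*f)) = (-3 + f)/(2*f))
(20 + Z(-6))**2 = (20 + (1/2)*(-3 - 6)/(-6))**2 = (20 + (1/2)*(-1/6)*(-9))**2 = (20 + 3/4)**2 = (83/4)**2 = 6889/16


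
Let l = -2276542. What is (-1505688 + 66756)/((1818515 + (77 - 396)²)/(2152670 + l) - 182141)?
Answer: 44560846176/5641022557 ≈ 7.8994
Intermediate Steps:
(-1505688 + 66756)/((1818515 + (77 - 396)²)/(2152670 + l) - 182141) = (-1505688 + 66756)/((1818515 + (77 - 396)²)/(2152670 - 2276542) - 182141) = -1438932/((1818515 + (-319)²)/(-123872) - 182141) = -1438932/((1818515 + 101761)*(-1/123872) - 182141) = -1438932/(1920276*(-1/123872) - 182141) = -1438932/(-480069/30968 - 182141) = -1438932/(-5641022557/30968) = -1438932*(-30968/5641022557) = 44560846176/5641022557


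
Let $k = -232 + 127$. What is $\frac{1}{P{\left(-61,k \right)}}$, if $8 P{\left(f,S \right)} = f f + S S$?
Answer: $\frac{4}{7373} \approx 0.00054252$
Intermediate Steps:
$k = -105$
$P{\left(f,S \right)} = \frac{S^{2}}{8} + \frac{f^{2}}{8}$ ($P{\left(f,S \right)} = \frac{f f + S S}{8} = \frac{f^{2} + S^{2}}{8} = \frac{S^{2} + f^{2}}{8} = \frac{S^{2}}{8} + \frac{f^{2}}{8}$)
$\frac{1}{P{\left(-61,k \right)}} = \frac{1}{\frac{\left(-105\right)^{2}}{8} + \frac{\left(-61\right)^{2}}{8}} = \frac{1}{\frac{1}{8} \cdot 11025 + \frac{1}{8} \cdot 3721} = \frac{1}{\frac{11025}{8} + \frac{3721}{8}} = \frac{1}{\frac{7373}{4}} = \frac{4}{7373}$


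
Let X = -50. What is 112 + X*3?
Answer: -38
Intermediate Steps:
112 + X*3 = 112 - 50*3 = 112 - 150 = -38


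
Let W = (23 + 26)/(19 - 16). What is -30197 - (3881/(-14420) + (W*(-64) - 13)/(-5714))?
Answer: -3732152210239/123593820 ≈ -30197.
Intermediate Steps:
W = 49/3 ≈ 16.333
-30197 - (3881/(-14420) + (W*(-64) - 13)/(-5714)) = -30197 - (3881/(-14420) + ((49/3)*(-64) - 13)/(-5714)) = -30197 - (3881*(-1/14420) + (-3136/3 - 13)*(-1/5714)) = -30197 - (-3881/14420 - 3175/3*(-1/5714)) = -30197 - (-3881/14420 + 3175/17142) = -30197 - 1*(-10372301/123593820) = -30197 + 10372301/123593820 = -3732152210239/123593820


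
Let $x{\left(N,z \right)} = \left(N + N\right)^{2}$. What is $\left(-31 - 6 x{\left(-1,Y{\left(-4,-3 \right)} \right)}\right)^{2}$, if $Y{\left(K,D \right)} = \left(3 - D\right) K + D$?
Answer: $3025$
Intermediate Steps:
$Y{\left(K,D \right)} = D + K \left(3 - D\right)$ ($Y{\left(K,D \right)} = K \left(3 - D\right) + D = D + K \left(3 - D\right)$)
$x{\left(N,z \right)} = 4 N^{2}$ ($x{\left(N,z \right)} = \left(2 N\right)^{2} = 4 N^{2}$)
$\left(-31 - 6 x{\left(-1,Y{\left(-4,-3 \right)} \right)}\right)^{2} = \left(-31 - 6 \cdot 4 \left(-1\right)^{2}\right)^{2} = \left(-31 - 6 \cdot 4 \cdot 1\right)^{2} = \left(-31 - 24\right)^{2} = \left(-55\right)^{2} = 3025$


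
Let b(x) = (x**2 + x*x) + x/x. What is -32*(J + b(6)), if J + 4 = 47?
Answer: -3712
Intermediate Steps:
J = 43 (J = -4 + 47 = 43)
b(x) = 1 + 2*x**2 (b(x) = (x**2 + x**2) + 1 = 2*x**2 + 1 = 1 + 2*x**2)
-32*(J + b(6)) = -32*(43 + (1 + 2*6**2)) = -32*(43 + (1 + 2*36)) = -32*(43 + (1 + 72)) = -32*(43 + 73) = -32*116 = -3712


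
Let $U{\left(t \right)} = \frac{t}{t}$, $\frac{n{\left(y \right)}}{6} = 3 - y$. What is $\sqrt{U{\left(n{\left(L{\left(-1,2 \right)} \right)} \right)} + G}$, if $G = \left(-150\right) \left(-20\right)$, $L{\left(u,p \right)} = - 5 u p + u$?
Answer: $\sqrt{3001} \approx 54.781$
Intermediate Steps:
$L{\left(u,p \right)} = u - 5 p u$ ($L{\left(u,p \right)} = - 5 p u + u = u - 5 p u$)
$n{\left(y \right)} = 18 - 6 y$ ($n{\left(y \right)} = 6 \left(3 - y\right) = 18 - 6 y$)
$U{\left(t \right)} = 1$
$G = 3000$
$\sqrt{U{\left(n{\left(L{\left(-1,2 \right)} \right)} \right)} + G} = \sqrt{1 + 3000} = \sqrt{3001}$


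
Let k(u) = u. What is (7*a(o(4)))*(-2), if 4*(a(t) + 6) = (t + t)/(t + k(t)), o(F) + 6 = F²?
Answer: 161/2 ≈ 80.500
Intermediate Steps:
o(F) = -6 + F²
a(t) = -23/4 (a(t) = -6 + ((t + t)/(t + t))/4 = -6 + ((2*t)/((2*t)))/4 = -6 + ((2*t)*(1/(2*t)))/4 = -6 + (¼)*1 = -6 + ¼ = -23/4)
(7*a(o(4)))*(-2) = (7*(-23/4))*(-2) = -161/4*(-2) = 161/2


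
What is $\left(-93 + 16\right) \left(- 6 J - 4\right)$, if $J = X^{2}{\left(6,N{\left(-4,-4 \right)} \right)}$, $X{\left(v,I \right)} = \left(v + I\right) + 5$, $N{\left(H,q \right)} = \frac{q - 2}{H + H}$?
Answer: $\frac{512743}{8} \approx 64093.0$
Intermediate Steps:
$N{\left(H,q \right)} = \frac{-2 + q}{2 H}$
$X{\left(v,I \right)} = 5 + I + v$ ($X{\left(v,I \right)} = \left(I + v\right) + 5 = 5 + I + v$)
$J = \frac{2209}{16}$ ($J = \left(5 + \frac{-2 - 4}{2 \left(-4\right)} + 6\right)^{2} = \left(5 + \frac{1}{2} \left(- \frac{1}{4}\right) \left(-6\right) + 6\right)^{2} = \left(5 + \frac{3}{4} + 6\right)^{2} = \left(\frac{47}{4}\right)^{2} = \frac{2209}{16} \approx 138.06$)
$\left(-93 + 16\right) \left(- 6 J - 4\right) = \left(-93 + 16\right) \left(\left(-6\right) \frac{2209}{16} - 4\right) = - 77 \left(- \frac{6627}{8} - 4\right) = \left(-77\right) \left(- \frac{6659}{8}\right) = \frac{512743}{8}$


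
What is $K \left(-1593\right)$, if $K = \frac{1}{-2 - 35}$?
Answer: $\frac{1593}{37} \approx 43.054$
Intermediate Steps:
$K = - \frac{1}{37}$ ($K = \frac{1}{-37} = - \frac{1}{37} \approx -0.027027$)
$K \left(-1593\right) = \left(- \frac{1}{37}\right) \left(-1593\right) = \frac{1593}{37}$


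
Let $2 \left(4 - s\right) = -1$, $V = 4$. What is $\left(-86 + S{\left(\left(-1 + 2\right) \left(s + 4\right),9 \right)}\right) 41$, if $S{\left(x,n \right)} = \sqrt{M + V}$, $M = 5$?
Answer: $-3403$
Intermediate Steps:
$s = \frac{9}{2}$ ($s = 4 - - \frac{1}{2} = 4 + \frac{1}{2} = \frac{9}{2} \approx 4.5$)
$S{\left(x,n \right)} = 3$ ($S{\left(x,n \right)} = \sqrt{5 + 4} = \sqrt{9} = 3$)
$\left(-86 + S{\left(\left(-1 + 2\right) \left(s + 4\right),9 \right)}\right) 41 = \left(-86 + 3\right) 41 = \left(-83\right) 41 = -3403$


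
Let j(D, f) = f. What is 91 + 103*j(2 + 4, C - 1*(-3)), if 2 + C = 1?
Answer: 297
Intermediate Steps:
C = -1 (C = -2 + 1 = -1)
91 + 103*j(2 + 4, C - 1*(-3)) = 91 + 103*(-1 - 1*(-3)) = 91 + 103*(-1 + 3) = 91 + 103*2 = 91 + 206 = 297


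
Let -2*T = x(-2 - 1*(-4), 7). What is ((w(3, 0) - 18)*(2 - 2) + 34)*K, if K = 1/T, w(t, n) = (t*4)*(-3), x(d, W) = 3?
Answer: -68/3 ≈ -22.667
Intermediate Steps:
T = -3/2 (T = -½*3 = -3/2 ≈ -1.5000)
w(t, n) = -12*t (w(t, n) = (4*t)*(-3) = -12*t)
K = -⅔ (K = 1/(-3/2) = -⅔ ≈ -0.66667)
((w(3, 0) - 18)*(2 - 2) + 34)*K = ((-12*3 - 18)*(2 - 2) + 34)*(-⅔) = ((-36 - 18)*0 + 34)*(-⅔) = (-54*0 + 34)*(-⅔) = (0 + 34)*(-⅔) = 34*(-⅔) = -68/3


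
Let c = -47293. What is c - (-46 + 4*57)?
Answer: -47475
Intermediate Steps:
c - (-46 + 4*57) = -47293 - (-46 + 4*57) = -47293 - (-46 + 228) = -47293 - 1*182 = -47293 - 182 = -47475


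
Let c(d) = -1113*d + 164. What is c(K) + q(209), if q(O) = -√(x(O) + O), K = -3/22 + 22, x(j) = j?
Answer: -531745/22 - √418 ≈ -24191.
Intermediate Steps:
K = 481/22 (K = -3*1/22 + 22 = -3/22 + 22 = 481/22 ≈ 21.864)
c(d) = 164 - 1113*d
q(O) = -√2*√O (q(O) = -√(O + O) = -√(2*O) = -√2*√O)
c(K) + q(209) = (164 - 1113*481/22) - √2*√209 = (164 - 535353/22) - √418 = -531745/22 - √418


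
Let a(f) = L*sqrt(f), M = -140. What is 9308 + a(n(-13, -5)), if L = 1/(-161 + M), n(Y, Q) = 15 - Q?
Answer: 9308 - 2*sqrt(5)/301 ≈ 9308.0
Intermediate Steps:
L = -1/301 (L = 1/(-161 - 140) = 1/(-301) = -1/301 ≈ -0.0033223)
a(f) = -sqrt(f)/301
9308 + a(n(-13, -5)) = 9308 - sqrt(15 - 1*(-5))/301 = 9308 - sqrt(15 + 5)/301 = 9308 - 2*sqrt(5)/301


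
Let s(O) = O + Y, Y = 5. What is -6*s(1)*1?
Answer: -36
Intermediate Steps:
s(O) = 5 + O (s(O) = O + 5 = 5 + O)
-6*s(1)*1 = -6*(5 + 1)*1 = -6*6*1 = -36*1 = -36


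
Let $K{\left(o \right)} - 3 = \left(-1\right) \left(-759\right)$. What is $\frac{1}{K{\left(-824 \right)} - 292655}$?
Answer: $- \frac{1}{291893} \approx -3.4259 \cdot 10^{-6}$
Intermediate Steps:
$K{\left(o \right)} = 762$ ($K{\left(o \right)} = 3 - -759 = 3 + 759 = 762$)
$\frac{1}{K{\left(-824 \right)} - 292655} = \frac{1}{762 - 292655} = \frac{1}{-291893} = - \frac{1}{291893}$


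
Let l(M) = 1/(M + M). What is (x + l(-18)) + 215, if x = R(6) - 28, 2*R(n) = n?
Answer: 6839/36 ≈ 189.97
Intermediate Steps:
R(n) = n/2
x = -25 (x = (½)*6 - 28 = 3 - 28 = -25)
l(M) = 1/(2*M)
(x + l(-18)) + 215 = (-25 + (½)/(-18)) + 215 = (-25 + (½)*(-1/18)) + 215 = (-25 - 1/36) + 215 = -901/36 + 215 = 6839/36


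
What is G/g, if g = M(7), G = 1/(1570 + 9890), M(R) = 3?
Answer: 1/34380 ≈ 2.9087e-5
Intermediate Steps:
G = 1/11460 ≈ 8.7260e-5
g = 3
G/g = (1/11460)/3 = (1/11460)*(1/3) = 1/34380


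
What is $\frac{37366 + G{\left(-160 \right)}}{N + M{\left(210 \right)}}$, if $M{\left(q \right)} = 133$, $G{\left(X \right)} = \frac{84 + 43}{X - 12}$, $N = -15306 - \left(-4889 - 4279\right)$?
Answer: $- \frac{1285365}{206572} \approx -6.2224$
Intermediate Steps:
$N = -6138$ ($N = -15306 - \left(-4889 - 4279\right) = -15306 - -9168 = -15306 + 9168 = -6138$)
$G{\left(X \right)} = \frac{127}{-12 + X}$
$\frac{37366 + G{\left(-160 \right)}}{N + M{\left(210 \right)}} = \frac{37366 + \frac{127}{-12 - 160}}{-6138 + 133} = \frac{37366 + \frac{127}{-172}}{-6005} = \left(37366 + 127 \left(- \frac{1}{172}\right)\right) \left(- \frac{1}{6005}\right) = \left(37366 - \frac{127}{172}\right) \left(- \frac{1}{6005}\right) = \frac{6426825}{172} \left(- \frac{1}{6005}\right) = - \frac{1285365}{206572}$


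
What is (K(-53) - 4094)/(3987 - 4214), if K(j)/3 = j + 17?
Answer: 4202/227 ≈ 18.511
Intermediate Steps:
K(j) = 51 + 3*j (K(j) = 3*(j + 17) = 3*(17 + j) = 51 + 3*j)
(K(-53) - 4094)/(3987 - 4214) = ((51 + 3*(-53)) - 4094)/(3987 - 4214) = ((51 - 159) - 4094)/(-227) = (-108 - 4094)*(-1/227) = -4202*(-1/227) = 4202/227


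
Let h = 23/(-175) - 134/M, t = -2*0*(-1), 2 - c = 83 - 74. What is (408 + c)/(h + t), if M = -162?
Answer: 5684175/9862 ≈ 576.37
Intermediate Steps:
c = -7 (c = 2 - (83 - 74) = 2 - 1*9 = 2 - 9 = -7)
t = 0 (t = 0*(-1) = 0)
h = 9862/14175 (h = 23/(-175) - 134/(-162) = 23*(-1/175) - 134*(-1/162) = -23/175 + 67/81 = 9862/14175 ≈ 0.69573)
(408 + c)/(h + t) = (408 - 7)/(9862/14175 + 0) = 401/(9862/14175) = 401*(14175/9862) = 5684175/9862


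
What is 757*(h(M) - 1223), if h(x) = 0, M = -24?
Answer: -925811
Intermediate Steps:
757*(h(M) - 1223) = 757*(0 - 1223) = 757*(-1223) = -925811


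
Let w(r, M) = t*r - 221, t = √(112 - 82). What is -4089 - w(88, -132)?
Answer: -3868 - 88*√30 ≈ -4350.0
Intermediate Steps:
t = √30 ≈ 5.4772
w(r, M) = -221 + r*√30 (w(r, M) = √30*r - 221 = r*√30 - 221 = -221 + r*√30)
-4089 - w(88, -132) = -4089 - (-221 + 88*√30) = -4089 + (221 - 88*√30) = -3868 - 88*√30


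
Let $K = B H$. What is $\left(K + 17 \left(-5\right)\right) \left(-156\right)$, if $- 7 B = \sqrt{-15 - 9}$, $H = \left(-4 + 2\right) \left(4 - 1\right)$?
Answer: $13260 - \frac{1872 i \sqrt{6}}{7} \approx 13260.0 - 655.06 i$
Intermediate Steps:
$H = -6$ ($H = \left(-2\right) 3 = -6$)
$B = - \frac{2 i \sqrt{6}}{7}$ ($B = - \frac{\sqrt{-15 - 9}}{7} = - \frac{\sqrt{-24}}{7} = - \frac{2 i \sqrt{6}}{7} \approx - 0.69985 i$)
$K = \frac{12 i \sqrt{6}}{7}$ ($K = - \frac{2 i \sqrt{6}}{7} \left(-6\right) = \frac{12 i \sqrt{6}}{7} \approx 4.1991 i$)
$\left(K + 17 \left(-5\right)\right) \left(-156\right) = \left(\frac{12 i \sqrt{6}}{7} + 17 \left(-5\right)\right) \left(-156\right) = \left(\frac{12 i \sqrt{6}}{7} - 85\right) \left(-156\right) = \left(-85 + \frac{12 i \sqrt{6}}{7}\right) \left(-156\right) = 13260 - \frac{1872 i \sqrt{6}}{7}$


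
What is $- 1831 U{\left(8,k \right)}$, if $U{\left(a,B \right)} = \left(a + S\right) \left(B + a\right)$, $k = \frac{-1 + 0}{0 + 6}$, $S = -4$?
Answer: $- \frac{172114}{3} \approx -57371.0$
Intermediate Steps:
$k = - \frac{1}{6} \approx -0.16667$
$U{\left(a,B \right)} = \left(-4 + a\right) \left(B + a\right)$ ($U{\left(a,B \right)} = \left(a - 4\right) \left(B + a\right) = \left(-4 + a\right) \left(B + a\right)$)
$- 1831 U{\left(8,k \right)} = - 1831 \left(8^{2} - - \frac{2}{3} - 32 - \frac{4}{3}\right) = - 1831 \left(64 + \frac{2}{3} - 32 - \frac{4}{3}\right) = \left(-1831\right) \frac{94}{3} = - \frac{172114}{3}$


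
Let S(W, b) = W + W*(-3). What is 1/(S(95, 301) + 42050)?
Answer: 1/41860 ≈ 2.3889e-5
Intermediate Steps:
S(W, b) = -2*W (S(W, b) = W - 3*W = -2*W)
1/(S(95, 301) + 42050) = 1/(-2*95 + 42050) = 1/(-190 + 42050) = 1/41860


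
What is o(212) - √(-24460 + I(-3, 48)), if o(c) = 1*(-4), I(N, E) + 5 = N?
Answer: -4 - 2*I*√6117 ≈ -4.0 - 156.42*I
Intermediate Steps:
I(N, E) = -5 + N
o(c) = -4
o(212) - √(-24460 + I(-3, 48)) = -4 - √(-24460 + (-5 - 3)) = -4 - √(-24460 - 8) = -4 - √(-24468) = -4 - 2*I*√6117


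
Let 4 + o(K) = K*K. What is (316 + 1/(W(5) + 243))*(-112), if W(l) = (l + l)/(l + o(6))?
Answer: -318567536/9001 ≈ -35392.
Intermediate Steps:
o(K) = -4 + K² (o(K) = -4 + K*K = -4 + K²)
W(l) = 2*l/(32 + l) (W(l) = (l + l)/(l + (-4 + 6²)) = (2*l)/(l + (-4 + 36)) = (2*l)/(l + 32) = (2*l)/(32 + l) = 2*l/(32 + l))
(316 + 1/(W(5) + 243))*(-112) = (316 + 1/(2*5/(32 + 5) + 243))*(-112) = (316 + 1/(2*5/37 + 243))*(-112) = (316 + 1/(2*5*(1/37) + 243))*(-112) = (316 + 1/(10/37 + 243))*(-112) = (316 + 1/(9001/37))*(-112) = (316 + 37/9001)*(-112) = (2844353/9001)*(-112) = -318567536/9001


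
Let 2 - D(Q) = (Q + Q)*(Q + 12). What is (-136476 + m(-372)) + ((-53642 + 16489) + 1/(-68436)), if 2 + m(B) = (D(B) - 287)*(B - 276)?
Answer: 11878530208883/68436 ≈ 1.7357e+8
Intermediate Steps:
D(Q) = 2 - 2*Q*(12 + Q) (D(Q) = 2 - (Q + Q)*(Q + 12) = 2 - 2*Q*(12 + Q))
m(B) = -2 + (-276 + B)*(-285 - 24*B - 2*B²) (m(B) = -2 + ((2 - 24*B - 2*B²) - 287)*(B - 276) = -2 + (-285 - 24*B - 2*B²)*(-276 + B) = -2 + (-276 + B)*(-285 - 24*B - 2*B²))
(-136476 + m(-372)) + ((-53642 + 16489) + 1/(-68436)) = (-136476 + (78658 - 2*(-372)³ + 528*(-372)² + 6339*(-372))) + ((-53642 + 16489) + 1/(-68436)) = (-136476 + (78658 - 2*(-51478848) + 528*138384 - 2358108)) + (-37153 - 1/68436) = (-136476 + (78658 + 102957696 + 73066752 - 2358108)) - 2542602709/68436 = (-136476 + 173744998) - 2542602709/68436 = 173608522 - 2542602709/68436 = 11878530208883/68436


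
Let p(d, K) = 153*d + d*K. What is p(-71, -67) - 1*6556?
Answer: -12662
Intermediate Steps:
p(d, K) = 153*d + K*d
p(-71, -67) - 1*6556 = -71*(153 - 67) - 1*6556 = -71*86 - 6556 = -6106 - 6556 = -12662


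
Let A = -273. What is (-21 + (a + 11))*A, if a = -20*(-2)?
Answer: -8190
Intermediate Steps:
a = 40
(-21 + (a + 11))*A = (-21 + (40 + 11))*(-273) = (-21 + 51)*(-273) = 30*(-273) = -8190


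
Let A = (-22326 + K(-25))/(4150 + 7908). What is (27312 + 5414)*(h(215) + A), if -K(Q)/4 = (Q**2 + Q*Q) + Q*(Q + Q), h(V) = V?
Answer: 41891636272/6029 ≈ 6.9484e+6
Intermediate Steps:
K(Q) = -16*Q**2 (K(Q) = -4*((Q**2 + Q*Q) + Q*(Q + Q)) = -4*((Q**2 + Q**2) + Q*(2*Q)) = -4*(2*Q**2 + 2*Q**2) = -16*Q**2)
A = -16163/6029 (A = (-22326 - 16*(-25)**2)/(4150 + 7908) = (-22326 - 16*625)/12058 = (-22326 - 10000)*(1/12058) = -32326*1/12058 = -16163/6029 ≈ -2.6809)
(27312 + 5414)*(h(215) + A) = (27312 + 5414)*(215 - 16163/6029) = 32726*(1280072/6029) = 41891636272/6029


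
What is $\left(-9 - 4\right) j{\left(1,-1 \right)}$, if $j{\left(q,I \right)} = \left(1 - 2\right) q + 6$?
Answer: $-65$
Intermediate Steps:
$j{\left(q,I \right)} = 6 - q$ ($j{\left(q,I \right)} = - q + 6 = 6 - q$)
$\left(-9 - 4\right) j{\left(1,-1 \right)} = \left(-9 - 4\right) \left(6 - 1\right) = - 13 \left(6 - 1\right) = \left(-13\right) 5 = -65$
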